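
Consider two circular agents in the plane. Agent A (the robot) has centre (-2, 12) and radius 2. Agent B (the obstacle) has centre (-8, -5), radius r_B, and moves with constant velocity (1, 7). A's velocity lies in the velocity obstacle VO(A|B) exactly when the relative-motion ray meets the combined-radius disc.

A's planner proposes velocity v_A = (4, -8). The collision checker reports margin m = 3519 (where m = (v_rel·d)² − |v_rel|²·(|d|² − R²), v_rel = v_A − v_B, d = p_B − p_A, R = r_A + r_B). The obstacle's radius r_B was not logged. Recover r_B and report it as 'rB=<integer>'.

m = 3519
d = (-6, -17);  v_rel = (3, -15),  |v_rel|² = 234
v_rel×d = (3)·(-17) − (-15)·(-6) = -141
since m = R²·234 − (-141)²:  R² = (19881 + 3519) / 234 = 100
R = √100 = 10  ⇒  r_B = 10 − 2 = 8

rB=8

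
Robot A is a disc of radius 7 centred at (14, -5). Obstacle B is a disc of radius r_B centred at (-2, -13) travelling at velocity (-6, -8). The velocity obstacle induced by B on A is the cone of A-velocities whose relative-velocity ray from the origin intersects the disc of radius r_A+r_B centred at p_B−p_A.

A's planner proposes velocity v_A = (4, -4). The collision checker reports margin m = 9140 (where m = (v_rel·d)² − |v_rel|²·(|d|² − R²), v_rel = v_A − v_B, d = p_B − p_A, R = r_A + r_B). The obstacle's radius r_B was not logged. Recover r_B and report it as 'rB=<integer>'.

m = 9140
d = (-16, -8);  v_rel = (10, 4),  |v_rel|² = 116
v_rel×d = (10)·(-8) − (4)·(-16) = -16
since m = R²·116 − (-16)²:  R² = (256 + 9140) / 116 = 81
R = √81 = 9  ⇒  r_B = 9 − 7 = 2

rB=2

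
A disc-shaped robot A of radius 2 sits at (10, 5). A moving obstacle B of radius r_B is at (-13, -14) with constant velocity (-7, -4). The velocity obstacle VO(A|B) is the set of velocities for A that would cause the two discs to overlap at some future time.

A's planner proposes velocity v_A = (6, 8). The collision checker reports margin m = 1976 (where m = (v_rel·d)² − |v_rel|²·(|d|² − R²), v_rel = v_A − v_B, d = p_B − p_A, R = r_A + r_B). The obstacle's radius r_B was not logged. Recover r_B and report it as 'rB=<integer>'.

m = 1976
d = (-23, -19);  v_rel = (13, 12),  |v_rel|² = 313
v_rel×d = (13)·(-19) − (12)·(-23) = 29
since m = R²·313 − 29²:  R² = (841 + 1976) / 313 = 9
R = √9 = 3  ⇒  r_B = 3 − 2 = 1

rB=1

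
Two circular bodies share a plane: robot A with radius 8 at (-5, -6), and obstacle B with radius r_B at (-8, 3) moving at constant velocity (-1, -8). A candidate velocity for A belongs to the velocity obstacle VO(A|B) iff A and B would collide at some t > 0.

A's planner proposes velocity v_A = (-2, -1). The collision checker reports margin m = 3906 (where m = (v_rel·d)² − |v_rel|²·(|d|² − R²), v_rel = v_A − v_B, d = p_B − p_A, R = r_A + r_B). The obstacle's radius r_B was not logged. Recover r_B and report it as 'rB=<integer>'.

m = 3906
d = (-3, 9);  v_rel = (-1, 7),  |v_rel|² = 50
v_rel×d = (-1)·(9) − (7)·(-3) = 12
since m = R²·50 − 12²:  R² = (144 + 3906) / 50 = 81
R = √81 = 9  ⇒  r_B = 9 − 8 = 1

rB=1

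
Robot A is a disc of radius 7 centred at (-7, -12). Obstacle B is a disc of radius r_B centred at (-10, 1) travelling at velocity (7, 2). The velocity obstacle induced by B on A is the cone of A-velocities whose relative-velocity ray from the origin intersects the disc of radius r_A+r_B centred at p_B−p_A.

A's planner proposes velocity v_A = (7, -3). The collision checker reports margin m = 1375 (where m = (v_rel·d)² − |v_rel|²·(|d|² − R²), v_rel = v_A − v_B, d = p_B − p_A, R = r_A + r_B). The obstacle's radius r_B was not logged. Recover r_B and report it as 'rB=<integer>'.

m = 1375
d = (-3, 13);  v_rel = (0, -5),  |v_rel|² = 25
v_rel×d = (0)·(13) − (-5)·(-3) = -15
since m = R²·25 − (-15)²:  R² = (225 + 1375) / 25 = 64
R = √64 = 8  ⇒  r_B = 8 − 7 = 1

rB=1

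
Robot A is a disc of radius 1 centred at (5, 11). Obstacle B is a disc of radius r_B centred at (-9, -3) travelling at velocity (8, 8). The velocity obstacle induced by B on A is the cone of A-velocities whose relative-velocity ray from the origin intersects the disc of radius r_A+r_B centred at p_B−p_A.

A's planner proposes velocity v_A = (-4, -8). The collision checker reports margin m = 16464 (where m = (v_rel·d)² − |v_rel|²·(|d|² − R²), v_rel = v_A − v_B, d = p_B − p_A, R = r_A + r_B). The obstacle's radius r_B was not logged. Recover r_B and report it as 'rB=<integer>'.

m = 16464
d = (-14, -14);  v_rel = (-12, -16),  |v_rel|² = 400
v_rel×d = (-12)·(-14) − (-16)·(-14) = -56
since m = R²·400 − (-56)²:  R² = (3136 + 16464) / 400 = 49
R = √49 = 7  ⇒  r_B = 7 − 1 = 6

rB=6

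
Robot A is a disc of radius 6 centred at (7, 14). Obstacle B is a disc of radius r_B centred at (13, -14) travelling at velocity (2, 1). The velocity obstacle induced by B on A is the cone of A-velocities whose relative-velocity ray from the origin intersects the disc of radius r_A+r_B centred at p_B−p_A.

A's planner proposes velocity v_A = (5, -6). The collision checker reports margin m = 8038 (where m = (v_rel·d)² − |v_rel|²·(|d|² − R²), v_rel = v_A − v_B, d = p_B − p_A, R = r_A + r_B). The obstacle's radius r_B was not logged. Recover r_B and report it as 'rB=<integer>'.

m = 8038
d = (6, -28);  v_rel = (3, -7),  |v_rel|² = 58
v_rel×d = (3)·(-28) − (-7)·(6) = -42
since m = R²·58 − (-42)²:  R² = (1764 + 8038) / 58 = 169
R = √169 = 13  ⇒  r_B = 13 − 6 = 7

rB=7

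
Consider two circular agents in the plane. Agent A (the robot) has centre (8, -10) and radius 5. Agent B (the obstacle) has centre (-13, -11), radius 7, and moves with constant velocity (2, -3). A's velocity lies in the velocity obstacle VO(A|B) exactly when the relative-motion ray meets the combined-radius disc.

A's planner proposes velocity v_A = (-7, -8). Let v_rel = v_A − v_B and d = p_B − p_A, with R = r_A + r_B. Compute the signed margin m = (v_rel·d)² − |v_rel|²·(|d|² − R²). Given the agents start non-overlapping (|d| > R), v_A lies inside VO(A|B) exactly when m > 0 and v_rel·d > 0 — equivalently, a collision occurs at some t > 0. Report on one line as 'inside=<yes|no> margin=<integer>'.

d = (-21, -1),  |d|² = 442;  R = 5+7 = 12,  c = 442−12² = 298
v_rel = (-9, -5),  |v_rel|² = 106;  v_rel·d = (-9)·(-21) + (-5)·(-1) = 194
106·t² − 388·t + 298 = 0  ⇒  m = 194² − 106·298 = 6048
m = 6048 > 0,  v_rel·d = 194 > 0  ⇒  inside

inside=yes margin=6048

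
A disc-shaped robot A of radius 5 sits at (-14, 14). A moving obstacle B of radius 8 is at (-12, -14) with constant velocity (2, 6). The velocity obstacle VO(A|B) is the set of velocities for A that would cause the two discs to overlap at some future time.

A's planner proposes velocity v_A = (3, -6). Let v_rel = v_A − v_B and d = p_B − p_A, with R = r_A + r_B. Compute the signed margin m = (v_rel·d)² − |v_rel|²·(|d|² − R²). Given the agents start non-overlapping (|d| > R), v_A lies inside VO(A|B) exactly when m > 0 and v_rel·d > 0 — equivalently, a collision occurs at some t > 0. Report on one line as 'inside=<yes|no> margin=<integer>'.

d = (2, -28),  |d|² = 788;  R = 5+8 = 13,  c = 788−13² = 619
v_rel = (1, -12),  |v_rel|² = 145;  v_rel·d = (1)·(2) + (-12)·(-28) = 338
145·t² − 676·t + 619 = 0  ⇒  m = 338² − 145·619 = 24489
m = 24489 > 0,  v_rel·d = 338 > 0  ⇒  inside

inside=yes margin=24489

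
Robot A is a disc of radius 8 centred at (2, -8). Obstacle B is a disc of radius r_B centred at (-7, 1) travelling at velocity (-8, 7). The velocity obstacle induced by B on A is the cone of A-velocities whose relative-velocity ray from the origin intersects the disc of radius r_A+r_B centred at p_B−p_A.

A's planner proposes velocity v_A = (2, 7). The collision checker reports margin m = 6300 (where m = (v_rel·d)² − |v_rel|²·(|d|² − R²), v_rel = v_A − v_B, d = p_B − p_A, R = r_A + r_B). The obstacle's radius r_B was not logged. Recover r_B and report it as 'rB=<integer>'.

m = 6300
d = (-9, 9);  v_rel = (10, 0),  |v_rel|² = 100
v_rel×d = (10)·(9) − (0)·(-9) = 90
since m = R²·100 − 90²:  R² = (8100 + 6300) / 100 = 144
R = √144 = 12  ⇒  r_B = 12 − 8 = 4

rB=4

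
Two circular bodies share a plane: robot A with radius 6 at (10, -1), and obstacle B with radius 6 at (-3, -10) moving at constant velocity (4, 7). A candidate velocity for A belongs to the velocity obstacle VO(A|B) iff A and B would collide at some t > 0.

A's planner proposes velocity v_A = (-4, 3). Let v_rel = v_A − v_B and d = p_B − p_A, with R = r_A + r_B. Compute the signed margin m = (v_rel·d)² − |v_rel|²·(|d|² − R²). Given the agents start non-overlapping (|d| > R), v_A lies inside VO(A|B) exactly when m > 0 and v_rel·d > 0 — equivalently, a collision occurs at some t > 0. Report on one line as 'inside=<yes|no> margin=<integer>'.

d = (-13, -9),  |d|² = 250;  R = 6+6 = 12,  c = 250−12² = 106
v_rel = (-8, -4),  |v_rel|² = 80;  v_rel·d = (-8)·(-13) + (-4)·(-9) = 140
80·t² − 280·t + 106 = 0  ⇒  m = 140² − 80·106 = 11120
m = 11120 > 0,  v_rel·d = 140 > 0  ⇒  inside

inside=yes margin=11120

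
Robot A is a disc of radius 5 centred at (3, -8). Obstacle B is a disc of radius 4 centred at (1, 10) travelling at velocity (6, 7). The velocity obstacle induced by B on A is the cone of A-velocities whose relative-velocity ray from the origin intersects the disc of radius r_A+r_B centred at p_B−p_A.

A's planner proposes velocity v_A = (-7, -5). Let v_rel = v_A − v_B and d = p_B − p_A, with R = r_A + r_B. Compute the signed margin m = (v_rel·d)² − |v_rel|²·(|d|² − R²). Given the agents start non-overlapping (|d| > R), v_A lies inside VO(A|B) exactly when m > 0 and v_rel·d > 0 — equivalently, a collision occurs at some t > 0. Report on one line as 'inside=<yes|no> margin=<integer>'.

d = (-2, 18),  |d|² = 328;  R = 5+4 = 9,  c = 328−9² = 247
v_rel = (-13, -12),  |v_rel|² = 313;  v_rel·d = (-13)·(-2) + (-12)·(18) = -190
313·t² + 380·t + 247 = 0  ⇒  m = (-190)² − 313·247 = -41211
m = -41211 < 0,  v_rel·d = -190 < 0  ⇒  outside

inside=no margin=-41211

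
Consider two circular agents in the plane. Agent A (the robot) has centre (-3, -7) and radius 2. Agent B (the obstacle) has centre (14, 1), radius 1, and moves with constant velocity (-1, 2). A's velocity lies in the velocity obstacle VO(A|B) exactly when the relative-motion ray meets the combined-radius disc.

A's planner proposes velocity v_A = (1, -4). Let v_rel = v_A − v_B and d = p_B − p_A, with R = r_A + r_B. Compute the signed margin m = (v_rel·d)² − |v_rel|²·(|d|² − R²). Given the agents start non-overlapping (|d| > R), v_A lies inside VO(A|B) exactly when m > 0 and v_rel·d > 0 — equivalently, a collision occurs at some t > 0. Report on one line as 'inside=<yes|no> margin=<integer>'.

d = (17, 8),  |d|² = 353;  R = 2+1 = 3,  c = 353−3² = 344
v_rel = (2, -6),  |v_rel|² = 40;  v_rel·d = (2)·(17) + (-6)·(8) = -14
40·t² + 28·t + 344 = 0  ⇒  m = (-14)² − 40·344 = -13564
m = -13564 < 0,  v_rel·d = -14 < 0  ⇒  outside

inside=no margin=-13564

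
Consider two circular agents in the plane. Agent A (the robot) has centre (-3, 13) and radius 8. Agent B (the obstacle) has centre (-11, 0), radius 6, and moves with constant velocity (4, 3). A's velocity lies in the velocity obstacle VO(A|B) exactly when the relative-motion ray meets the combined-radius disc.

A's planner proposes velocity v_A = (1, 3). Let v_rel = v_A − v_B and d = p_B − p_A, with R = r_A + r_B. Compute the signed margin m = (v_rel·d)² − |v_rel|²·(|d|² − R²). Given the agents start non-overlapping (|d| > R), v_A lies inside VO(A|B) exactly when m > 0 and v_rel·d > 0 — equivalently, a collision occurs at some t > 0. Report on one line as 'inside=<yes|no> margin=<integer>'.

d = (-8, -13),  |d|² = 233;  R = 8+6 = 14,  c = 233−14² = 37
v_rel = (-3, 0),  |v_rel|² = 9;  v_rel·d = (-3)·(-8) + (0)·(-13) = 24
9·t² − 48·t + 37 = 0  ⇒  m = 24² − 9·37 = 243
m = 243 > 0,  v_rel·d = 24 > 0  ⇒  inside

inside=yes margin=243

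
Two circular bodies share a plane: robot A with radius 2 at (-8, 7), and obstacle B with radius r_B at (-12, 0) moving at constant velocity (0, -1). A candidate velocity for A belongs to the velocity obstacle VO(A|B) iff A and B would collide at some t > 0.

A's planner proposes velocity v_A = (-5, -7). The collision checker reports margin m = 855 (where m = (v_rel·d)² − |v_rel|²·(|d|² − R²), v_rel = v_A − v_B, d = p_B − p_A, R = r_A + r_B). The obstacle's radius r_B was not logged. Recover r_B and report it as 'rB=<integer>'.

m = 855
d = (-4, -7);  v_rel = (-5, -6),  |v_rel|² = 61
v_rel×d = (-5)·(-7) − (-6)·(-4) = 11
since m = R²·61 − 11²:  R² = (121 + 855) / 61 = 16
R = √16 = 4  ⇒  r_B = 4 − 2 = 2

rB=2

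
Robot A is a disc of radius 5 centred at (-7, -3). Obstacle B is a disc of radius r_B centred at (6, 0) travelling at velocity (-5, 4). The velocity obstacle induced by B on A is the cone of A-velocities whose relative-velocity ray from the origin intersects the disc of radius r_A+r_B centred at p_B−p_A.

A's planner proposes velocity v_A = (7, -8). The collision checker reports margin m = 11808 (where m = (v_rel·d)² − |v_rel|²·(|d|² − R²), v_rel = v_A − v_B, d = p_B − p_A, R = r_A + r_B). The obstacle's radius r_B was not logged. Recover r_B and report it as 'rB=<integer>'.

m = 11808
d = (13, 3);  v_rel = (12, -12),  |v_rel|² = 288
v_rel×d = (12)·(3) − (-12)·(13) = 192
since m = R²·288 − 192²:  R² = (36864 + 11808) / 288 = 169
R = √169 = 13  ⇒  r_B = 13 − 5 = 8

rB=8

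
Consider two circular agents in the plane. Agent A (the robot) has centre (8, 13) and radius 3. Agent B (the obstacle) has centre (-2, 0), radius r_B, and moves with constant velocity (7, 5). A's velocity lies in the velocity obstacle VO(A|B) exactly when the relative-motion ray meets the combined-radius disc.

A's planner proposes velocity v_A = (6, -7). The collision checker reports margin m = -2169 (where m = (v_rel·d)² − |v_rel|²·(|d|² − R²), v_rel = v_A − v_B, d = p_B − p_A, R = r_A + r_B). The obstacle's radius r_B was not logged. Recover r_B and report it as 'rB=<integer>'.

m = -2169
d = (-10, -13);  v_rel = (-1, -12),  |v_rel|² = 145
v_rel×d = (-1)·(-13) − (-12)·(-10) = -107
since m = R²·145 − (-107)²:  R² = (11449 + -2169) / 145 = 64
R = √64 = 8  ⇒  r_B = 8 − 3 = 5

rB=5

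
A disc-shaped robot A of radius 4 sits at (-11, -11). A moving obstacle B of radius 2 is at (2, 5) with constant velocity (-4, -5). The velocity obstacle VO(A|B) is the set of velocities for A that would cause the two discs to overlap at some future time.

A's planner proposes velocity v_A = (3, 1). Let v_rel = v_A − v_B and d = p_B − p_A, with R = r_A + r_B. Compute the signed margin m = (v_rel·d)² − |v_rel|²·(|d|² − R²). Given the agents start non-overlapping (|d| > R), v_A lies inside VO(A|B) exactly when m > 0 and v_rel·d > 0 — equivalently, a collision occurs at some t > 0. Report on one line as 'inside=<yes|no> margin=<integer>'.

d = (13, 16),  |d|² = 425;  R = 4+2 = 6,  c = 425−6² = 389
v_rel = (7, 6),  |v_rel|² = 85;  v_rel·d = (7)·(13) + (6)·(16) = 187
85·t² − 374·t + 389 = 0  ⇒  m = 187² − 85·389 = 1904
m = 1904 > 0,  v_rel·d = 187 > 0  ⇒  inside

inside=yes margin=1904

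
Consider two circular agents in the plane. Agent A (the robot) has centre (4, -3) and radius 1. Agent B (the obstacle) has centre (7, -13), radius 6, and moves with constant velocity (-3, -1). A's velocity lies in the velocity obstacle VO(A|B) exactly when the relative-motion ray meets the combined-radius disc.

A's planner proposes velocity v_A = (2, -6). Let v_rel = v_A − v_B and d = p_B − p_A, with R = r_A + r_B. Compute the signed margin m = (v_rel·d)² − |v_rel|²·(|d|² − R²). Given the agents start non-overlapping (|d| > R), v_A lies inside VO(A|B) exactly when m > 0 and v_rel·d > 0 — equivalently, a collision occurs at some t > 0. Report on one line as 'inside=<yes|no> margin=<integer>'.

d = (3, -10),  |d|² = 109;  R = 1+6 = 7,  c = 109−7² = 60
v_rel = (5, -5),  |v_rel|² = 50;  v_rel·d = (5)·(3) + (-5)·(-10) = 65
50·t² − 130·t + 60 = 0  ⇒  m = 65² − 50·60 = 1225
m = 1225 > 0,  v_rel·d = 65 > 0  ⇒  inside

inside=yes margin=1225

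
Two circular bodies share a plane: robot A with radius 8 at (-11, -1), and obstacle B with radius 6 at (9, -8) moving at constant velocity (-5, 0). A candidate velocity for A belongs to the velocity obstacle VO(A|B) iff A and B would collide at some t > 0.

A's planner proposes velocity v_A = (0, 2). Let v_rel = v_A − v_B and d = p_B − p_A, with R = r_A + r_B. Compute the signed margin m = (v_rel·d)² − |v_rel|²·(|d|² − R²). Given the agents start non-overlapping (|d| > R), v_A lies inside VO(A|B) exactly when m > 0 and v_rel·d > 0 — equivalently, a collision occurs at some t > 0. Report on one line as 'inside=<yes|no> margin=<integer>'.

d = (20, -7),  |d|² = 449;  R = 8+6 = 14,  c = 449−14² = 253
v_rel = (5, 2),  |v_rel|² = 29;  v_rel·d = (5)·(20) + (2)·(-7) = 86
29·t² − 172·t + 253 = 0  ⇒  m = 86² − 29·253 = 59
m = 59 > 0,  v_rel·d = 86 > 0  ⇒  inside

inside=yes margin=59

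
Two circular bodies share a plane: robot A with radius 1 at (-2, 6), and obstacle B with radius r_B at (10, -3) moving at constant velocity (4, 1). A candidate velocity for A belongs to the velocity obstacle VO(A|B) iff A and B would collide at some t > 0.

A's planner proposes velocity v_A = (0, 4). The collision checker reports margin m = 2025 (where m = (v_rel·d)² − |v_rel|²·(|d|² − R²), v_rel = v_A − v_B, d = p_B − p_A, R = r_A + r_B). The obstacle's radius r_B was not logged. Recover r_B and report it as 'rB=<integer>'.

m = 2025
d = (12, -9);  v_rel = (-4, 3),  |v_rel|² = 25
v_rel×d = (-4)·(-9) − (3)·(12) = 0
since m = R²·25 − 0²:  R² = (0 + 2025) / 25 = 81
R = √81 = 9  ⇒  r_B = 9 − 1 = 8

rB=8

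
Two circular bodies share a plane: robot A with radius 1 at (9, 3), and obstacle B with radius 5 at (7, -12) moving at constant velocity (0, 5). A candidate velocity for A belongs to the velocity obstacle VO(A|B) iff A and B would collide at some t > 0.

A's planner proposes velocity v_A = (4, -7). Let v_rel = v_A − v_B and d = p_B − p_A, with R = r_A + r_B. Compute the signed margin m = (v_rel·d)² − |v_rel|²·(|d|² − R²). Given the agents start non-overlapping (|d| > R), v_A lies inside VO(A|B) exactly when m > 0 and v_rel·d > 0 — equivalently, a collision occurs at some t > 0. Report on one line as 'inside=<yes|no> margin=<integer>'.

d = (-2, -15),  |d|² = 229;  R = 1+5 = 6,  c = 229−6² = 193
v_rel = (4, -12),  |v_rel|² = 160;  v_rel·d = (4)·(-2) + (-12)·(-15) = 172
160·t² − 344·t + 193 = 0  ⇒  m = 172² − 160·193 = -1296
m = -1296 < 0,  v_rel·d = 172 > 0  ⇒  outside

inside=no margin=-1296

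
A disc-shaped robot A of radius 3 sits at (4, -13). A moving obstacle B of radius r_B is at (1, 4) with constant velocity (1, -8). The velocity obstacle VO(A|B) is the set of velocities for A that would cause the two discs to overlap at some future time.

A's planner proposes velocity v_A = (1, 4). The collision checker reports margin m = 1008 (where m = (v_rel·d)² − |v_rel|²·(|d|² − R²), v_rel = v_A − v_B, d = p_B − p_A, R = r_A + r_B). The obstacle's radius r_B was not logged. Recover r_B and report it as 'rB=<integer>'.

m = 1008
d = (-3, 17);  v_rel = (0, 12),  |v_rel|² = 144
v_rel×d = (0)·(17) − (12)·(-3) = 36
since m = R²·144 − 36²:  R² = (1296 + 1008) / 144 = 16
R = √16 = 4  ⇒  r_B = 4 − 3 = 1

rB=1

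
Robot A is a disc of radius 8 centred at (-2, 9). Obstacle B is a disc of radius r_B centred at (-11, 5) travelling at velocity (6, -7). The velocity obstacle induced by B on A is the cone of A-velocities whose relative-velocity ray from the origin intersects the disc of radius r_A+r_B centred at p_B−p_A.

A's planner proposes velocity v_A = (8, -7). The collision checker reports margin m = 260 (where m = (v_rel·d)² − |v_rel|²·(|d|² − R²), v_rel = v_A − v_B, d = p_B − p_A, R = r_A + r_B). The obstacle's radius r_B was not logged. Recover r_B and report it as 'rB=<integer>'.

m = 260
d = (-9, -4);  v_rel = (2, 0),  |v_rel|² = 4
v_rel×d = (2)·(-4) − (0)·(-9) = -8
since m = R²·4 − (-8)²:  R² = (64 + 260) / 4 = 81
R = √81 = 9  ⇒  r_B = 9 − 8 = 1

rB=1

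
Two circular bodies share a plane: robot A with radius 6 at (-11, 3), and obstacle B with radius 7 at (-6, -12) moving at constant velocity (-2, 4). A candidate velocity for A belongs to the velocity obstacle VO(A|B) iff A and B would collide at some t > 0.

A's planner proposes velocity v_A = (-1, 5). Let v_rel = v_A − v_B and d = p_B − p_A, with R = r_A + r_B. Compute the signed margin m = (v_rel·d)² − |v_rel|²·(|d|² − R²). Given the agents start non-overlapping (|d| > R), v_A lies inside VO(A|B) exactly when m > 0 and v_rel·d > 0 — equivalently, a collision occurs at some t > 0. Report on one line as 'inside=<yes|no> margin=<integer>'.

d = (5, -15),  |d|² = 250;  R = 6+7 = 13,  c = 250−13² = 81
v_rel = (1, 1),  |v_rel|² = 2;  v_rel·d = (1)·(5) + (1)·(-15) = -10
2·t² + 20·t + 81 = 0  ⇒  m = (-10)² − 2·81 = -62
m = -62 < 0,  v_rel·d = -10 < 0  ⇒  outside

inside=no margin=-62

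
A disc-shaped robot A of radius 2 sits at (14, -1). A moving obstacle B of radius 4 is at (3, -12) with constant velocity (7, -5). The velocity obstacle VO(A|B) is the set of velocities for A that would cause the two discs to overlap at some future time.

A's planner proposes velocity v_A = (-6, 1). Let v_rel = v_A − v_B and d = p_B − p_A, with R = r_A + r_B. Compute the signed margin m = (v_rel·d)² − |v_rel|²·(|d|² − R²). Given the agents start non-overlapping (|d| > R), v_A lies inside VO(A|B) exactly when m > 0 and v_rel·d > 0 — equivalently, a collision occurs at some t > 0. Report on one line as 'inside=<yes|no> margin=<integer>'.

d = (-11, -11),  |d|² = 242;  R = 2+4 = 6,  c = 242−6² = 206
v_rel = (-13, 6),  |v_rel|² = 205;  v_rel·d = (-13)·(-11) + (6)·(-11) = 77
205·t² − 154·t + 206 = 0  ⇒  m = 77² − 205·206 = -36301
m = -36301 < 0,  v_rel·d = 77 > 0  ⇒  outside

inside=no margin=-36301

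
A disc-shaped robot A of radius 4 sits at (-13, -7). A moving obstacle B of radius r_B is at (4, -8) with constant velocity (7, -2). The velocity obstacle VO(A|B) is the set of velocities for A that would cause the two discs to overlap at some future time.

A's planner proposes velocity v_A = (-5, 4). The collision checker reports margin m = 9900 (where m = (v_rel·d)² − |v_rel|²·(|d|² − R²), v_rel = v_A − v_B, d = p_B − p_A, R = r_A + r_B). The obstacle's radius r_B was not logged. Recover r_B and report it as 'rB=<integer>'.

m = 9900
d = (17, -1);  v_rel = (-12, 6),  |v_rel|² = 180
v_rel×d = (-12)·(-1) − (6)·(17) = -90
since m = R²·180 − (-90)²:  R² = (8100 + 9900) / 180 = 100
R = √100 = 10  ⇒  r_B = 10 − 4 = 6

rB=6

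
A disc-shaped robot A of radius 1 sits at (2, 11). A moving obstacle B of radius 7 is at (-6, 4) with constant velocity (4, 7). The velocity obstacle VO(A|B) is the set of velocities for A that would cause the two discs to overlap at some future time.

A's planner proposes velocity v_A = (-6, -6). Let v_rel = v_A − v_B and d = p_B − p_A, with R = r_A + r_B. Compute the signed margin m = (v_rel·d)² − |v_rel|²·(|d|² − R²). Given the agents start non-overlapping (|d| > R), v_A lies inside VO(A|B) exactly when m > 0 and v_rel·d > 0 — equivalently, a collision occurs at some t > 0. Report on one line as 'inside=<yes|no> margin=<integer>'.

d = (-8, -7),  |d|² = 113;  R = 1+7 = 8,  c = 113−8² = 49
v_rel = (-10, -13),  |v_rel|² = 269;  v_rel·d = (-10)·(-8) + (-13)·(-7) = 171
269·t² − 342·t + 49 = 0  ⇒  m = 171² − 269·49 = 16060
m = 16060 > 0,  v_rel·d = 171 > 0  ⇒  inside

inside=yes margin=16060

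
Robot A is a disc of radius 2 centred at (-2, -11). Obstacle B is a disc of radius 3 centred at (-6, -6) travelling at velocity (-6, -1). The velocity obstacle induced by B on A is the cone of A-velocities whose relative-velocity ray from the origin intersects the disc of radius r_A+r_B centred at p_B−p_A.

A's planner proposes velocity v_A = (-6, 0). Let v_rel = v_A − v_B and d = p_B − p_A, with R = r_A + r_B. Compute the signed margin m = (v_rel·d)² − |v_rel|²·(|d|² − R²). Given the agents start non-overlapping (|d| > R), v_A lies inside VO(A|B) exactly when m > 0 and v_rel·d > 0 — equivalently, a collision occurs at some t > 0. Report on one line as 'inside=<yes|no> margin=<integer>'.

d = (-4, 5),  |d|² = 41;  R = 2+3 = 5,  c = 41−5² = 16
v_rel = (0, 1),  |v_rel|² = 1;  v_rel·d = (0)·(-4) + (1)·(5) = 5
1·t² − 10·t + 16 = 0  ⇒  m = 5² − 1·16 = 9
m = 9 > 0,  v_rel·d = 5 > 0  ⇒  inside

inside=yes margin=9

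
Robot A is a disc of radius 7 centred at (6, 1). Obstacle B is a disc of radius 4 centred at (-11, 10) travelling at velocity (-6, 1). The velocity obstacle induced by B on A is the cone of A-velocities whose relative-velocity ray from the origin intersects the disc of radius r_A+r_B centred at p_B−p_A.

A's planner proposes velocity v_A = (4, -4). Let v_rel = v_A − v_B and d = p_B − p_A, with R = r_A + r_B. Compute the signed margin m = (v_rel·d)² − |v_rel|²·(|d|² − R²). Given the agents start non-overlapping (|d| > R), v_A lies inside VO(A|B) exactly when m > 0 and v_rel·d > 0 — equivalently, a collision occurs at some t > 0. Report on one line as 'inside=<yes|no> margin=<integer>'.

d = (-17, 9),  |d|² = 370;  R = 7+4 = 11,  c = 370−11² = 249
v_rel = (10, -5),  |v_rel|² = 125;  v_rel·d = (10)·(-17) + (-5)·(9) = -215
125·t² + 430·t + 249 = 0  ⇒  m = (-215)² − 125·249 = 15100
m = 15100 > 0,  v_rel·d = -215 < 0  ⇒  outside

inside=no margin=15100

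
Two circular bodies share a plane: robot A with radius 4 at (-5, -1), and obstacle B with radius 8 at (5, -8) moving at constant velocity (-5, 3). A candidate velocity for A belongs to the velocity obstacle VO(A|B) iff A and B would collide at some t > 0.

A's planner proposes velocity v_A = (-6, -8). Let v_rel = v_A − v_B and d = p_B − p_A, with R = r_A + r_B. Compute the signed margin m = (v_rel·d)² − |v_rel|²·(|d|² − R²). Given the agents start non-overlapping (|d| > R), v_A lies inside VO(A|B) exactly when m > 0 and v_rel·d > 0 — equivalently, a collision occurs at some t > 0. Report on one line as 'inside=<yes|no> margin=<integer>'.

d = (10, -7),  |d|² = 149;  R = 4+8 = 12,  c = 149−12² = 5
v_rel = (-1, -11),  |v_rel|² = 122;  v_rel·d = (-1)·(10) + (-11)·(-7) = 67
122·t² − 134·t + 5 = 0  ⇒  m = 67² − 122·5 = 3879
m = 3879 > 0,  v_rel·d = 67 > 0  ⇒  inside

inside=yes margin=3879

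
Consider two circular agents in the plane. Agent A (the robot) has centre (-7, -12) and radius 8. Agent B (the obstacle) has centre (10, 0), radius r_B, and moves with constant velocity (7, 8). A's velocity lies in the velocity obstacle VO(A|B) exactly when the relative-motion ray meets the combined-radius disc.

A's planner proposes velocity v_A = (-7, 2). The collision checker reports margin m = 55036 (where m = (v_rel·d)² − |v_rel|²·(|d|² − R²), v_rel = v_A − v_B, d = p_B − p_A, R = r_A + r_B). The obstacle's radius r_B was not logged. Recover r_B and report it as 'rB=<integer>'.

m = 55036
d = (17, 12);  v_rel = (-14, -6),  |v_rel|² = 232
v_rel×d = (-14)·(12) − (-6)·(17) = -66
since m = R²·232 − (-66)²:  R² = (4356 + 55036) / 232 = 256
R = √256 = 16  ⇒  r_B = 16 − 8 = 8

rB=8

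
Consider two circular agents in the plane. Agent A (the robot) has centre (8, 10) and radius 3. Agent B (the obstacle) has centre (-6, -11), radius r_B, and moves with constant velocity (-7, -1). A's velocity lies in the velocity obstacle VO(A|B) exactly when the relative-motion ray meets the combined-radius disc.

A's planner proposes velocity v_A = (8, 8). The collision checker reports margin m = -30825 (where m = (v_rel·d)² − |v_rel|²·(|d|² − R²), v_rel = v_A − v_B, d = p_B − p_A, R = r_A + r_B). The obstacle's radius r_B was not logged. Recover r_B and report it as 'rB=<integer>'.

m = -30825
d = (-14, -21);  v_rel = (15, 9),  |v_rel|² = 306
v_rel×d = (15)·(-21) − (9)·(-14) = -189
since m = R²·306 − (-189)²:  R² = (35721 + -30825) / 306 = 16
R = √16 = 4  ⇒  r_B = 4 − 3 = 1

rB=1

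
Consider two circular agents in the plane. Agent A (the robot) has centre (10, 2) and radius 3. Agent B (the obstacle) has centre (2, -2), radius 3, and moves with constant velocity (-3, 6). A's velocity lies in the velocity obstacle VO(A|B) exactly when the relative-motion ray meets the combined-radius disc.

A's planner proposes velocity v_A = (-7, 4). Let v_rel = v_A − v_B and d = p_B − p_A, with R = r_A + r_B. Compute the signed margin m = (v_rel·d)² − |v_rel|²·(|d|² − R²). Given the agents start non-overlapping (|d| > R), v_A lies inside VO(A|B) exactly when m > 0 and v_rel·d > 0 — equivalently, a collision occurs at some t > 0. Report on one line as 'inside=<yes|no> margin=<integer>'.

d = (-8, -4),  |d|² = 80;  R = 3+3 = 6,  c = 80−6² = 44
v_rel = (-4, -2),  |v_rel|² = 20;  v_rel·d = (-4)·(-8) + (-2)·(-4) = 40
20·t² − 80·t + 44 = 0  ⇒  m = 40² − 20·44 = 720
m = 720 > 0,  v_rel·d = 40 > 0  ⇒  inside

inside=yes margin=720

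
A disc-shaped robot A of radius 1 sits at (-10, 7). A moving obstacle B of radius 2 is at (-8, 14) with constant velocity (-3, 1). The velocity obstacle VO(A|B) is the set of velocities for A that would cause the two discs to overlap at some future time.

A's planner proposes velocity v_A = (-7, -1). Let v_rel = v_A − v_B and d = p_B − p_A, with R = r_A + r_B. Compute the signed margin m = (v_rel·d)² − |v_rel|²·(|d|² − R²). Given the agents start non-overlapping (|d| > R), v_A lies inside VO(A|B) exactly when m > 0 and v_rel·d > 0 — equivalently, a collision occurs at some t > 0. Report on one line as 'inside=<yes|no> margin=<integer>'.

d = (2, 7),  |d|² = 53;  R = 1+2 = 3,  c = 53−3² = 44
v_rel = (-4, -2),  |v_rel|² = 20;  v_rel·d = (-4)·(2) + (-2)·(7) = -22
20·t² + 44·t + 44 = 0  ⇒  m = (-22)² − 20·44 = -396
m = -396 < 0,  v_rel·d = -22 < 0  ⇒  outside

inside=no margin=-396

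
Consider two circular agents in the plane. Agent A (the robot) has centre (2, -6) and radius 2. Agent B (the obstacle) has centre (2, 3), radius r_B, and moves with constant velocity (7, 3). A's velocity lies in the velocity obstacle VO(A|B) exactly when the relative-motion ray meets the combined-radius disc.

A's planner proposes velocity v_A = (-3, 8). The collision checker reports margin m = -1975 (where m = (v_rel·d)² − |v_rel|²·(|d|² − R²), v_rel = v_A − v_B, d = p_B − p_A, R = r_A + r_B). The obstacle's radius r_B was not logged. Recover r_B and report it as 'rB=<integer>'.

m = -1975
d = (0, 9);  v_rel = (-10, 5),  |v_rel|² = 125
v_rel×d = (-10)·(9) − (5)·(0) = -90
since m = R²·125 − (-90)²:  R² = (8100 + -1975) / 125 = 49
R = √49 = 7  ⇒  r_B = 7 − 2 = 5

rB=5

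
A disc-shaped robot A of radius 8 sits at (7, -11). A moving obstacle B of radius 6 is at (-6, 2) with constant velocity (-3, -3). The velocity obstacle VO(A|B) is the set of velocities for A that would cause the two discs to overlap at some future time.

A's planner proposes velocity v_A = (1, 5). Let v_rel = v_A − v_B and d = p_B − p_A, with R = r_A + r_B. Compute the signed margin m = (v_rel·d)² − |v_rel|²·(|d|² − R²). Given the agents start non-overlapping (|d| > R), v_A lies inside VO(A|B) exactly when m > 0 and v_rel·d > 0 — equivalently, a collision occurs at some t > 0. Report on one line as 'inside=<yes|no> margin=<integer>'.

d = (-13, 13),  |d|² = 338;  R = 8+6 = 14,  c = 338−14² = 142
v_rel = (4, 8),  |v_rel|² = 80;  v_rel·d = (4)·(-13) + (8)·(13) = 52
80·t² − 104·t + 142 = 0  ⇒  m = 52² − 80·142 = -8656
m = -8656 < 0,  v_rel·d = 52 > 0  ⇒  outside

inside=no margin=-8656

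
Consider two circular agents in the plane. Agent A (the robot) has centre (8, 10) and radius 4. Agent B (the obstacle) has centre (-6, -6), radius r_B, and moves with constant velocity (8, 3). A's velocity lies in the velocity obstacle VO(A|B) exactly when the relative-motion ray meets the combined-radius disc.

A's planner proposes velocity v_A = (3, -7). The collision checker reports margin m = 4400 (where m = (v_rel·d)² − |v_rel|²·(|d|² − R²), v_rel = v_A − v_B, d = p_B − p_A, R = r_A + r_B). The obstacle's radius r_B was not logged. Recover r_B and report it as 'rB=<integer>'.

m = 4400
d = (-14, -16);  v_rel = (-5, -10),  |v_rel|² = 125
v_rel×d = (-5)·(-16) − (-10)·(-14) = -60
since m = R²·125 − (-60)²:  R² = (3600 + 4400) / 125 = 64
R = √64 = 8  ⇒  r_B = 8 − 4 = 4

rB=4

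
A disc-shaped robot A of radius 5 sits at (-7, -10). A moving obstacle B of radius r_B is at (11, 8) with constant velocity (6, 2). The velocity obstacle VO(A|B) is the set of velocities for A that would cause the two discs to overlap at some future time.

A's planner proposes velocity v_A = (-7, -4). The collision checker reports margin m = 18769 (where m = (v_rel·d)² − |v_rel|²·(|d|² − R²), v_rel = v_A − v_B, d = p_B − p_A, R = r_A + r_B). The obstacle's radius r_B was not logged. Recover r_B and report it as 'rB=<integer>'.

m = 18769
d = (18, 18);  v_rel = (-13, -6),  |v_rel|² = 205
v_rel×d = (-13)·(18) − (-6)·(18) = -126
since m = R²·205 − (-126)²:  R² = (15876 + 18769) / 205 = 169
R = √169 = 13  ⇒  r_B = 13 − 5 = 8

rB=8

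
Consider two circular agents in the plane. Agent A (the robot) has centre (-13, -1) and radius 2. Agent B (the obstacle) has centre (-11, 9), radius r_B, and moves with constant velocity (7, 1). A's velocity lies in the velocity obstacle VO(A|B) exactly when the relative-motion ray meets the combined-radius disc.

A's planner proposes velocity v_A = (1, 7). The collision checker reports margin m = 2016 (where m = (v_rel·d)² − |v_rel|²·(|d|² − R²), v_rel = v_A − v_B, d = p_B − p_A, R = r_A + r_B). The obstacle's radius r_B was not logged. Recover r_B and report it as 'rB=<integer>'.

m = 2016
d = (2, 10);  v_rel = (-6, 6),  |v_rel|² = 72
v_rel×d = (-6)·(10) − (6)·(2) = -72
since m = R²·72 − (-72)²:  R² = (5184 + 2016) / 72 = 100
R = √100 = 10  ⇒  r_B = 10 − 2 = 8

rB=8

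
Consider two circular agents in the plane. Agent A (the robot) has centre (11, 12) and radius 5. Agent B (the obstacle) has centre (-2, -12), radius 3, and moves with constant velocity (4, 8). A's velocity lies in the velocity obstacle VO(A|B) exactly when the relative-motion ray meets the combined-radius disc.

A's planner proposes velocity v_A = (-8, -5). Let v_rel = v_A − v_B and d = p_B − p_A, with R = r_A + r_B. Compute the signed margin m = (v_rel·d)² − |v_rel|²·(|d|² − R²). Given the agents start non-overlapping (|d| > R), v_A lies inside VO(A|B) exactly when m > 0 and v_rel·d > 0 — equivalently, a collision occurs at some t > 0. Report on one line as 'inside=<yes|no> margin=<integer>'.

d = (-13, -24),  |d|² = 745;  R = 5+3 = 8,  c = 745−8² = 681
v_rel = (-12, -13),  |v_rel|² = 313;  v_rel·d = (-12)·(-13) + (-13)·(-24) = 468
313·t² − 936·t + 681 = 0  ⇒  m = 468² − 313·681 = 5871
m = 5871 > 0,  v_rel·d = 468 > 0  ⇒  inside

inside=yes margin=5871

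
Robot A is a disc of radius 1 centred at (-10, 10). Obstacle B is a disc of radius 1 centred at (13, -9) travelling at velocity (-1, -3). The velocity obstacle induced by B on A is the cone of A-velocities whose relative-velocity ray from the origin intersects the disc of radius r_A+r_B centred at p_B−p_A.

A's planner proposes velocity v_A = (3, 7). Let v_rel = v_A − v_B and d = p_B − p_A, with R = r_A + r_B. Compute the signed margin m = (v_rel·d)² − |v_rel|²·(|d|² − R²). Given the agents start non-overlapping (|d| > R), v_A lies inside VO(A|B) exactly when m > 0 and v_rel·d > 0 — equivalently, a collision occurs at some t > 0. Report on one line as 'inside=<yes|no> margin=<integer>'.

d = (23, -19),  |d|² = 890;  R = 1+1 = 2,  c = 890−2² = 886
v_rel = (4, 10),  |v_rel|² = 116;  v_rel·d = (4)·(23) + (10)·(-19) = -98
116·t² + 196·t + 886 = 0  ⇒  m = (-98)² − 116·886 = -93172
m = -93172 < 0,  v_rel·d = -98 < 0  ⇒  outside

inside=no margin=-93172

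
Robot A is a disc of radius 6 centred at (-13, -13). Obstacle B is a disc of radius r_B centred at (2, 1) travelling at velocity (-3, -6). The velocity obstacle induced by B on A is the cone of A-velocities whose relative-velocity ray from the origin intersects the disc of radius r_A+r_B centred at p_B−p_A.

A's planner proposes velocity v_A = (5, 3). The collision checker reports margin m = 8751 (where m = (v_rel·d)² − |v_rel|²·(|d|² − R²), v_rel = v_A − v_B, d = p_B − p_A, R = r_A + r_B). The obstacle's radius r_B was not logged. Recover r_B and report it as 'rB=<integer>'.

m = 8751
d = (15, 14);  v_rel = (8, 9),  |v_rel|² = 145
v_rel×d = (8)·(14) − (9)·(15) = -23
since m = R²·145 − (-23)²:  R² = (529 + 8751) / 145 = 64
R = √64 = 8  ⇒  r_B = 8 − 6 = 2

rB=2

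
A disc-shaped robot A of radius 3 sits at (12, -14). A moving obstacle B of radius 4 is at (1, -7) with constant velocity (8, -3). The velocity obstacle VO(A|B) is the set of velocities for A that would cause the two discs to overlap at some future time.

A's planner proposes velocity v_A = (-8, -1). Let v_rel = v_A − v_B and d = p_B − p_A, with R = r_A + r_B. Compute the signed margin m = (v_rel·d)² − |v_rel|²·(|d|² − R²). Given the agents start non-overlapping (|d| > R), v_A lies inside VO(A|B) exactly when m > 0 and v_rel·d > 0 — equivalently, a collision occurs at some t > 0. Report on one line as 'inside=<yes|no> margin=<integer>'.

d = (-11, 7),  |d|² = 170;  R = 3+4 = 7,  c = 170−7² = 121
v_rel = (-16, 2),  |v_rel|² = 260;  v_rel·d = (-16)·(-11) + (2)·(7) = 190
260·t² − 380·t + 121 = 0  ⇒  m = 190² − 260·121 = 4640
m = 4640 > 0,  v_rel·d = 190 > 0  ⇒  inside

inside=yes margin=4640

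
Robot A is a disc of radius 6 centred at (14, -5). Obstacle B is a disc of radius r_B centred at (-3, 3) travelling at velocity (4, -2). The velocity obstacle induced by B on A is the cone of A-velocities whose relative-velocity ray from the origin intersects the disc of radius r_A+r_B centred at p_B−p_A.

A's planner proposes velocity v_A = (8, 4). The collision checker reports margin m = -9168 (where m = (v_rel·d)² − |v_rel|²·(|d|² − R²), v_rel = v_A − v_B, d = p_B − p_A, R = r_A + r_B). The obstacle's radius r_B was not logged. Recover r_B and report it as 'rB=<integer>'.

m = -9168
d = (-17, 8);  v_rel = (4, 6),  |v_rel|² = 52
v_rel×d = (4)·(8) − (6)·(-17) = 134
since m = R²·52 − 134²:  R² = (17956 + -9168) / 52 = 169
R = √169 = 13  ⇒  r_B = 13 − 6 = 7

rB=7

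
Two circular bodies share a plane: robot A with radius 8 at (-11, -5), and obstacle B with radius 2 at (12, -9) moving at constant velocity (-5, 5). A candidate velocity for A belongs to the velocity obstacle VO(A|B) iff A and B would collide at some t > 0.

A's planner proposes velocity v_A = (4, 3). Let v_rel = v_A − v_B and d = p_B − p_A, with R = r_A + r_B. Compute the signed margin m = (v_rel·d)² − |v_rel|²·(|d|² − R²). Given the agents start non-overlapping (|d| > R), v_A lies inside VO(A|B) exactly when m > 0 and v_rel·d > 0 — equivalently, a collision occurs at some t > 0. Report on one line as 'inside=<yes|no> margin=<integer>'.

d = (23, -4),  |d|² = 545;  R = 8+2 = 10,  c = 545−10² = 445
v_rel = (9, -2),  |v_rel|² = 85;  v_rel·d = (9)·(23) + (-2)·(-4) = 215
85·t² − 430·t + 445 = 0  ⇒  m = 215² − 85·445 = 8400
m = 8400 > 0,  v_rel·d = 215 > 0  ⇒  inside

inside=yes margin=8400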